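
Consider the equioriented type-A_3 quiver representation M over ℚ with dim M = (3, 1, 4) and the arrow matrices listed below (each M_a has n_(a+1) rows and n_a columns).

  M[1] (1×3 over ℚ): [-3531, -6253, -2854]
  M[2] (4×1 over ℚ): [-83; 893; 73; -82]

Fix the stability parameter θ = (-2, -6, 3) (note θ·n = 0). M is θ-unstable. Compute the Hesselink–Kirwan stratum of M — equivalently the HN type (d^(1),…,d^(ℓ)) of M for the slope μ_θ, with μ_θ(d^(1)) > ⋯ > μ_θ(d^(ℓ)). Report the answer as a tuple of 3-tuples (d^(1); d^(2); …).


Barcode: M ≅ I[1,1]^2, I[1,3], I[3,3]^3. HN layers by μ_θ (3 steps, strictly decreasing):
  μ^(1)=3; μ^(2)=-2; μ^(3)=-4

((0, 0, 4); (2, 0, 0); (1, 1, 0))


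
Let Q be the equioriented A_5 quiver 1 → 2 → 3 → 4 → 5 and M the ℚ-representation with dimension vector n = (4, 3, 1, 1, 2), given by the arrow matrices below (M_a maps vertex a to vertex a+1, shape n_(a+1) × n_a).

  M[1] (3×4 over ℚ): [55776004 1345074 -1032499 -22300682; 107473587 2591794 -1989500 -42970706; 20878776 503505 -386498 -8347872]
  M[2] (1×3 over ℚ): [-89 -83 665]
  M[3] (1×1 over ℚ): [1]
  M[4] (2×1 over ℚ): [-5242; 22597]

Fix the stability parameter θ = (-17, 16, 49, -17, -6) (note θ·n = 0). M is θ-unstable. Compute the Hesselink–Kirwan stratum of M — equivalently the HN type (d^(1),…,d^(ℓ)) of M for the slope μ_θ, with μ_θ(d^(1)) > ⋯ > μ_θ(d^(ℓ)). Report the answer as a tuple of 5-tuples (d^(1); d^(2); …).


Barcode: M ≅ I[1,1], I[1,2]^2, I[1,5], I[5,5]. HN layers by μ_θ (4 steps, strictly decreasing):
  μ^(1)=16; μ^(2)=21/2; μ^(3)=-6; μ^(4)=-17

((0, 2, 0, 0, 0); (0, 1, 1, 1, 1); (0, 0, 0, 0, 1); (4, 0, 0, 0, 0))


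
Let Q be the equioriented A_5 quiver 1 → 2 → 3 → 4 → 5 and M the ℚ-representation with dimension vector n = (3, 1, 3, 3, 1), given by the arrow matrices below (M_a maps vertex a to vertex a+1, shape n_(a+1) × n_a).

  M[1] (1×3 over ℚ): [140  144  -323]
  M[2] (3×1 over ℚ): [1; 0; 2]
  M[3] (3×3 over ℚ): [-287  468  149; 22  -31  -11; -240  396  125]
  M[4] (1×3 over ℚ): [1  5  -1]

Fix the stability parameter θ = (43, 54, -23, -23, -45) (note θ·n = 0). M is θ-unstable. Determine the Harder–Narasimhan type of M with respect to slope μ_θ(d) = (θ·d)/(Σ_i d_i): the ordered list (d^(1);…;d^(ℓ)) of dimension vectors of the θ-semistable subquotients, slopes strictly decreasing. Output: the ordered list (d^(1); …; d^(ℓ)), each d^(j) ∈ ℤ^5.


Via rank(M_{q-1}∘⋯∘M_p): M ≅ I[1,1]^2, I[1,5], I[3,4]^2.
μ_θ-semistable layers: μ^(1)=43; μ^(2)=6/5; μ^(3)=-23

((2, 0, 0, 0, 0); (1, 1, 1, 1, 1); (0, 0, 2, 2, 0))


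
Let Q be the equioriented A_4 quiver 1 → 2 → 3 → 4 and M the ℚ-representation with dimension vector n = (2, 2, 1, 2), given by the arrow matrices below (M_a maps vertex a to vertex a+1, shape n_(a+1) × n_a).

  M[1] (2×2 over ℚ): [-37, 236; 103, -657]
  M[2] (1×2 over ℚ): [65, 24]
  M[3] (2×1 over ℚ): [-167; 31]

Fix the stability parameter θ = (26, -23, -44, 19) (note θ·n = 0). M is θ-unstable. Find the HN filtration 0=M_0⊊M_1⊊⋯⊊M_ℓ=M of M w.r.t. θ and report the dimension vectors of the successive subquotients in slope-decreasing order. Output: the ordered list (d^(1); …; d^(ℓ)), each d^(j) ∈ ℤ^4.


Via rank(M_{q-1}∘⋯∘M_p): M ≅ I[1,2], I[1,4], I[4,4].
μ_θ-semistable layers: μ^(1)=19; μ^(2)=3/2; μ^(3)=-41/3

((0, 0, 0, 2); (1, 1, 0, 0); (1, 1, 1, 0))


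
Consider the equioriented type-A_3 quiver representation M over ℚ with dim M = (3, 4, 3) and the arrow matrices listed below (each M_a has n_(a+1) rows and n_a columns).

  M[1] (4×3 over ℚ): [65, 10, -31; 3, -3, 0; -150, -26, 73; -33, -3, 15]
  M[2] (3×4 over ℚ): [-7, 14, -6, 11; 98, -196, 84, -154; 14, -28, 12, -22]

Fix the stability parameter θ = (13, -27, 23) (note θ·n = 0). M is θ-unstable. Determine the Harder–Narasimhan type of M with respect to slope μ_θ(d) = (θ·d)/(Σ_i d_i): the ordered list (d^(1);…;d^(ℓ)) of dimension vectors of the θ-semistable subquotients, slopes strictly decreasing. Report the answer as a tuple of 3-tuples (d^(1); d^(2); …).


Via rank(M_{q-1}∘⋯∘M_p): M ≅ I[1,2]^2, I[1,3], I[2,2], I[3,3]^2.
μ_θ-semistable layers: μ^(1)=23; μ^(2)=-7; μ^(3)=-27

((0, 0, 3); (3, 3, 0); (0, 1, 0))


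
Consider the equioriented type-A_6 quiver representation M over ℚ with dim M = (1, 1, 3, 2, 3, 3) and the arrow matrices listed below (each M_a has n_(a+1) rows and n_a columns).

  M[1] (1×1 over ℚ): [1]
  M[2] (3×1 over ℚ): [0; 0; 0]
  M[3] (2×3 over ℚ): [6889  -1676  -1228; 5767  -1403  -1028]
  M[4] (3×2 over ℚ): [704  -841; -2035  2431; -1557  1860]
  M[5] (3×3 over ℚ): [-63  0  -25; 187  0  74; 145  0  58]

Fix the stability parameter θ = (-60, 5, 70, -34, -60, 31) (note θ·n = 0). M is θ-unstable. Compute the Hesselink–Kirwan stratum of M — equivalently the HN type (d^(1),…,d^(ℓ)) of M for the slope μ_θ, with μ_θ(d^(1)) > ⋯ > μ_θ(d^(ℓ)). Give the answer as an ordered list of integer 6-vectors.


Via rank(M_{q-1}∘⋯∘M_p): M ≅ I[1,2], I[3,3], I[3,6]^2, I[5,5], I[6,6].
μ_θ-semistable layers: μ^(1)=70; μ^(2)=31; μ^(3)=5; μ^(4)=-8; μ^(5)=-60

((0, 0, 1, 0, 0, 0); (0, 0, 0, 0, 0, 3); (0, 1, 0, 0, 0, 0); (0, 0, 2, 2, 2, 0); (1, 0, 0, 0, 1, 0))


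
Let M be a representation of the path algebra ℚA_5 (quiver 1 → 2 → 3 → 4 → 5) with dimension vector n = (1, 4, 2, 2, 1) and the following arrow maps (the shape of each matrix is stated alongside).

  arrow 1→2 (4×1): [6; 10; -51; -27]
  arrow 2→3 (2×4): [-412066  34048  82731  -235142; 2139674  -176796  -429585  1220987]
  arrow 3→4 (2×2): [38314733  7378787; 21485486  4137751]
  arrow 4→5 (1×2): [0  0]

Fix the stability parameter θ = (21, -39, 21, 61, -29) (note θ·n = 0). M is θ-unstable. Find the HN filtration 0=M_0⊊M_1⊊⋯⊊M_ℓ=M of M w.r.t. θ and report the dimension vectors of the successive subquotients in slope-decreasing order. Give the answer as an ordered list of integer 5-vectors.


Barcode: M ≅ I[1,4], I[2,2]^2, I[2,4], I[5,5]. HN layers by μ_θ (5 steps, strictly decreasing):
  μ^(1)=61; μ^(2)=21; μ^(3)=-9; μ^(4)=-29; μ^(5)=-39

((0, 0, 0, 2, 0); (0, 0, 2, 0, 0); (1, 1, 0, 0, 0); (0, 0, 0, 0, 1); (0, 3, 0, 0, 0))


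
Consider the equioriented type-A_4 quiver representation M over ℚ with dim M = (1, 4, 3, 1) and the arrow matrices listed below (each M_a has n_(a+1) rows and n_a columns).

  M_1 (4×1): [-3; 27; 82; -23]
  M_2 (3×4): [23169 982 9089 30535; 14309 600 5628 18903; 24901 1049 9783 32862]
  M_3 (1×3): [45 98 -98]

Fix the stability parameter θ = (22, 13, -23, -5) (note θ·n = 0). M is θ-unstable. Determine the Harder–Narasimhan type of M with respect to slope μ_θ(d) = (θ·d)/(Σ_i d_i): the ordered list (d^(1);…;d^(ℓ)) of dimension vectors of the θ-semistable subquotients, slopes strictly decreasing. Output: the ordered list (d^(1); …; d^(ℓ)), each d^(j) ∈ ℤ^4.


Barcode: M ≅ I[1,2], I[2,3]^2, I[2,4]. HN layers by μ_θ (2 steps, strictly decreasing):
  μ^(1)=35/2; μ^(2)=-5

((1, 1, 0, 0); (0, 3, 3, 1))


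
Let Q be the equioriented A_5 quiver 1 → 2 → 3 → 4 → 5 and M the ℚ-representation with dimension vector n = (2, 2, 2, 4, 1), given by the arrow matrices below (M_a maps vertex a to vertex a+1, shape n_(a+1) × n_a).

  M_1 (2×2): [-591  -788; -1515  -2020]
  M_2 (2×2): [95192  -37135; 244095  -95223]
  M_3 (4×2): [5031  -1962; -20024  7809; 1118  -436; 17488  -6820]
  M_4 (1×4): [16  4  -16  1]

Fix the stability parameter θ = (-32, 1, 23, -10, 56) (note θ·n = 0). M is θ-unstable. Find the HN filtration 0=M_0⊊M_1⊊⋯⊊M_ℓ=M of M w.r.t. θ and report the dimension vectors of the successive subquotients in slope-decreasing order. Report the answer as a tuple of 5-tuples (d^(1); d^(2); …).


Via rank(M_{q-1}∘⋯∘M_p): M ≅ I[1,1], I[1,4], I[2,4], I[4,4], I[4,5].
μ_θ-semistable layers: μ^(1)=56; μ^(2)=13/2; μ^(3)=1; μ^(4)=-10; μ^(5)=-32

((0, 0, 0, 0, 1); (0, 0, 2, 2, 0); (0, 2, 0, 0, 0); (0, 0, 0, 2, 0); (2, 0, 0, 0, 0))


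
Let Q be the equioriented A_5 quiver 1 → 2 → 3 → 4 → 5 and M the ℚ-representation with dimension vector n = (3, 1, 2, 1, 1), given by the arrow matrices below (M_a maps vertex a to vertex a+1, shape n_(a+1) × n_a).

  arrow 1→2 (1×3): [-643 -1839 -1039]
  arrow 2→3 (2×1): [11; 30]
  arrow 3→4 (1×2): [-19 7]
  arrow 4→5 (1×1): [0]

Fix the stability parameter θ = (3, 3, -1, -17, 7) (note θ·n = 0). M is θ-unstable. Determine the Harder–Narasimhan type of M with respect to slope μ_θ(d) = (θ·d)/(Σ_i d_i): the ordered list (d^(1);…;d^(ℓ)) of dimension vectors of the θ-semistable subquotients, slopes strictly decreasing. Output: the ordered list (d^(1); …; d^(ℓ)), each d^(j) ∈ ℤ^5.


Interval decomposition of M: I[1,1]^2, I[1,4], I[3,3], I[5,5].
HN type (ℓ=4): μ^(1)=7; μ^(2)=3; μ^(3)=-1; μ^(4)=-3

((0, 0, 0, 0, 1); (2, 0, 0, 0, 0); (0, 0, 1, 0, 0); (1, 1, 1, 1, 0))


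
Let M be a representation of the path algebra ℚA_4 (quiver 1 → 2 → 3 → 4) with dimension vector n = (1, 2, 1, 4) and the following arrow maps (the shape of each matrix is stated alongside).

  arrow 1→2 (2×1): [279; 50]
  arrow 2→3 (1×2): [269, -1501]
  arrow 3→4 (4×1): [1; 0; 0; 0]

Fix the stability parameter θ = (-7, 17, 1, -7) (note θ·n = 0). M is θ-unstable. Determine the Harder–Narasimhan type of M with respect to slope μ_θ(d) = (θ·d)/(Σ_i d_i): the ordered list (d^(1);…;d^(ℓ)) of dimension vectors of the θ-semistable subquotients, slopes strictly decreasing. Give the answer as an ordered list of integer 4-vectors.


Barcode: M ≅ I[1,4], I[2,2], I[4,4]^3. HN layers by μ_θ (3 steps, strictly decreasing):
  μ^(1)=17; μ^(2)=11/3; μ^(3)=-7

((0, 1, 0, 0); (0, 1, 1, 1); (1, 0, 0, 3))


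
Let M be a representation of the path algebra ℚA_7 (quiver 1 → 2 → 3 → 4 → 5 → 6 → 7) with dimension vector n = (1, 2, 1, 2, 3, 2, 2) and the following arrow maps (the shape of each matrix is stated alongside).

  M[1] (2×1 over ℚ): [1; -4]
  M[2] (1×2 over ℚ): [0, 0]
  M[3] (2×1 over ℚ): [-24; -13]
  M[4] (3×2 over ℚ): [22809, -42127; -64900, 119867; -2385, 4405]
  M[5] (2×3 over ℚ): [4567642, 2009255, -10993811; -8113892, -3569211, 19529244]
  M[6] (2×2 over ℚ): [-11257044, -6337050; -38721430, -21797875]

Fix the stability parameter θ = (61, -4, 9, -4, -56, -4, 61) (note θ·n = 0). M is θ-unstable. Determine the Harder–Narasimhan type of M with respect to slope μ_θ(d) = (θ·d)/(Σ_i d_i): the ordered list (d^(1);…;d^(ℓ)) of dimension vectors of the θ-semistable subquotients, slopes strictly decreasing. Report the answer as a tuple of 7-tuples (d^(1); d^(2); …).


Barcode: M ≅ I[1,2], I[2,2], I[3,7], I[4,6], I[5,5], I[7,7]. HN layers by μ_θ (6 steps, strictly decreasing):
  μ^(1)=61; μ^(2)=57/2; μ^(3)=-4; μ^(4)=-17; μ^(5)=-30; μ^(6)=-56

((0, 0, 0, 0, 0, 0, 2); (1, 1, 0, 0, 0, 0, 0); (0, 1, 0, 0, 0, 2, 0); (0, 0, 1, 1, 1, 0, 0); (0, 0, 0, 1, 1, 0, 0); (0, 0, 0, 0, 1, 0, 0))


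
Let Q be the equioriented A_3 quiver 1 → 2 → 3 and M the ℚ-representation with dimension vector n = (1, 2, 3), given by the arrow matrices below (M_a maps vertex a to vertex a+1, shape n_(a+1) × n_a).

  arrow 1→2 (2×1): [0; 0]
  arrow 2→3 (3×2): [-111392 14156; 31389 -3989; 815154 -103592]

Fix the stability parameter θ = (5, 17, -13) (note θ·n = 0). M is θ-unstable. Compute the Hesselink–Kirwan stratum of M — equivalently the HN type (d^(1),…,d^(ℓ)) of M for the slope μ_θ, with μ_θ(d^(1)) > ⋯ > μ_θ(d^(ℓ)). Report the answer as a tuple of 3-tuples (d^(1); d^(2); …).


Barcode: M ≅ I[1,1], I[2,3]^2, I[3,3]. HN layers by μ_θ (3 steps, strictly decreasing):
  μ^(1)=5; μ^(2)=2; μ^(3)=-13

((1, 0, 0); (0, 2, 2); (0, 0, 1))


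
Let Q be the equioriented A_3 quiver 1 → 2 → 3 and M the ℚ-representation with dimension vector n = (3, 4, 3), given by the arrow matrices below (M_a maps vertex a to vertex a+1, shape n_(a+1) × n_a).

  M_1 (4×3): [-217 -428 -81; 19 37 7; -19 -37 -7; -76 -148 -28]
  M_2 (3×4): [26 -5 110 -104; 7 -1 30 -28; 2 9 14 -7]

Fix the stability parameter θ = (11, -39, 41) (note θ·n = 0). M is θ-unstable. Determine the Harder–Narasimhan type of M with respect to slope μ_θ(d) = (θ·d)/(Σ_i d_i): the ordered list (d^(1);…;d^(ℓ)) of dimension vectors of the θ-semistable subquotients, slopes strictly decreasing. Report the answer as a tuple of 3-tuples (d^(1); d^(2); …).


Barcode: M ≅ I[1,1], I[1,3]^2, I[2,2], I[2,3]. HN layers by μ_θ (4 steps, strictly decreasing):
  μ^(1)=41; μ^(2)=11; μ^(3)=-14; μ^(4)=-39

((0, 0, 3); (1, 0, 0); (2, 2, 0); (0, 2, 0))


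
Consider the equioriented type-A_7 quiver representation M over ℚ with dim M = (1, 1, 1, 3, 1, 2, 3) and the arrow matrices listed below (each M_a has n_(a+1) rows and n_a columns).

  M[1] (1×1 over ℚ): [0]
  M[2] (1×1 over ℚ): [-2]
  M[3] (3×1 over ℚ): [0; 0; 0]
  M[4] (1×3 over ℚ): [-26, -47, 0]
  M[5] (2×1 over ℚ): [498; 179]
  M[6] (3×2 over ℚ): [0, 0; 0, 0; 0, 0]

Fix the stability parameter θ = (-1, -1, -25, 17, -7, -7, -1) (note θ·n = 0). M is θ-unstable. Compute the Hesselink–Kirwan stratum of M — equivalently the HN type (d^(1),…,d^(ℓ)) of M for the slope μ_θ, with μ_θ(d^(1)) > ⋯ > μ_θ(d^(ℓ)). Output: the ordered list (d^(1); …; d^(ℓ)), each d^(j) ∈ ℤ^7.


Interval decomposition of M: I[1,1], I[2,3], I[4,4]^2, I[4,6], I[6,6], I[7,7]^3.
HN type (ℓ=5): μ^(1)=17; μ^(2)=1; μ^(3)=-1; μ^(4)=-7; μ^(5)=-13

((0, 0, 0, 2, 0, 0, 0); (0, 0, 0, 1, 1, 1, 0); (1, 0, 0, 0, 0, 0, 3); (0, 0, 0, 0, 0, 1, 0); (0, 1, 1, 0, 0, 0, 0))


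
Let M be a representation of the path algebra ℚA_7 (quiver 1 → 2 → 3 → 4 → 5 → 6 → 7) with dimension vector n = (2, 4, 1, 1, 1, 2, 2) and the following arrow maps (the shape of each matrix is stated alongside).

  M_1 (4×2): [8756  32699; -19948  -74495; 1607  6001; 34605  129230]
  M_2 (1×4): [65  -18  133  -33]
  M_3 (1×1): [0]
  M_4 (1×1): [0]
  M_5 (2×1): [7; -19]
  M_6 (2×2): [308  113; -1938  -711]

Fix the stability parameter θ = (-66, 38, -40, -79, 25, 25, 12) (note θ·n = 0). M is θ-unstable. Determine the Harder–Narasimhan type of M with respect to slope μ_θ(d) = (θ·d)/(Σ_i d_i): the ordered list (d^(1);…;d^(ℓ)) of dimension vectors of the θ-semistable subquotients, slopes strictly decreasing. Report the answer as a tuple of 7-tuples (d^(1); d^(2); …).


Interval decomposition of M: I[1,2], I[1,3], I[2,2]^2, I[4,4], I[5,7], I[6,7].
HN type (ℓ=6): μ^(1)=38; μ^(2)=62/3; μ^(3)=37/2; μ^(4)=-1; μ^(5)=-66; μ^(6)=-79

((0, 3, 0, 0, 0, 0, 0); (0, 0, 0, 0, 1, 1, 1); (0, 0, 0, 0, 0, 1, 1); (0, 1, 1, 0, 0, 0, 0); (2, 0, 0, 0, 0, 0, 0); (0, 0, 0, 1, 0, 0, 0))


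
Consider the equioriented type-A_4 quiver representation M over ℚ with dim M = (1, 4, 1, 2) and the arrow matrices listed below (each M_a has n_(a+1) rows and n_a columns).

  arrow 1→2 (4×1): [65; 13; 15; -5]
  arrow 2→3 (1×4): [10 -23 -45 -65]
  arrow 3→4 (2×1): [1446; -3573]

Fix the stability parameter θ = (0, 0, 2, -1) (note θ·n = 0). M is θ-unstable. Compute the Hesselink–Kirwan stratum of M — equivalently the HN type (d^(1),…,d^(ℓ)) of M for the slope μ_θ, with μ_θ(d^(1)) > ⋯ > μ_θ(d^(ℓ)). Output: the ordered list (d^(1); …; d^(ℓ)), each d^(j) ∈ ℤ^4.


Barcode: M ≅ I[1,4], I[2,2]^3, I[4,4]. HN layers by μ_θ (3 steps, strictly decreasing):
  μ^(1)=1/2; μ^(2)=0; μ^(3)=-1

((0, 0, 1, 1); (1, 4, 0, 0); (0, 0, 0, 1))


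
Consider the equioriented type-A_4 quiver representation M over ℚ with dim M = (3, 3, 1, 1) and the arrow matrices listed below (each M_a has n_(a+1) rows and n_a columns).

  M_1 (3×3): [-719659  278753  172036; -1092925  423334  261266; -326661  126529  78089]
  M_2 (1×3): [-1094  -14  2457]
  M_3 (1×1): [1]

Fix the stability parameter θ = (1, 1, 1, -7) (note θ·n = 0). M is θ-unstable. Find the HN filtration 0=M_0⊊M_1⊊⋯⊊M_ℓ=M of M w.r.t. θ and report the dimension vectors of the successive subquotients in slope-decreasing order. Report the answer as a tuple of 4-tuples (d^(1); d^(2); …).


Via rank(M_{q-1}∘⋯∘M_p): M ≅ I[1,2]^2, I[1,4].
μ_θ-semistable layers: μ^(1)=1; μ^(2)=-1

((2, 2, 0, 0); (1, 1, 1, 1))


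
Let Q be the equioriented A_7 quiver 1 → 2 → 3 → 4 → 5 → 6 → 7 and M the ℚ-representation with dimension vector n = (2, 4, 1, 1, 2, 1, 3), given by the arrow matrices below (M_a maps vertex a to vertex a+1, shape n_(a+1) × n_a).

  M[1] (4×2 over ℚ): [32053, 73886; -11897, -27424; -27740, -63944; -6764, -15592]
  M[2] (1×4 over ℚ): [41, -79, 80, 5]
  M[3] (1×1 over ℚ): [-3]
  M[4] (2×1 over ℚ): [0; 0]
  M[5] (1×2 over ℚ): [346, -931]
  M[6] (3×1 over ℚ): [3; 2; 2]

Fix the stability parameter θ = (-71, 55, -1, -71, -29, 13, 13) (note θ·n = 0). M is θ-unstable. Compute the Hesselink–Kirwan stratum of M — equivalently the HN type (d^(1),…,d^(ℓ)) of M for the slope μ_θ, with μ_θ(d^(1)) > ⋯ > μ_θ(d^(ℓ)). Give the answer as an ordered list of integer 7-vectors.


Via rank(M_{q-1}∘⋯∘M_p): M ≅ I[1,2], I[1,4], I[2,2]^2, I[5,5], I[5,7], I[7,7]^2.
μ_θ-semistable layers: μ^(1)=55; μ^(2)=13; μ^(3)=-17/3; μ^(4)=-29; μ^(5)=-71

((0, 3, 0, 0, 0, 0, 0); (0, 0, 0, 0, 0, 1, 3); (0, 1, 1, 1, 0, 0, 0); (0, 0, 0, 0, 2, 0, 0); (2, 0, 0, 0, 0, 0, 0))


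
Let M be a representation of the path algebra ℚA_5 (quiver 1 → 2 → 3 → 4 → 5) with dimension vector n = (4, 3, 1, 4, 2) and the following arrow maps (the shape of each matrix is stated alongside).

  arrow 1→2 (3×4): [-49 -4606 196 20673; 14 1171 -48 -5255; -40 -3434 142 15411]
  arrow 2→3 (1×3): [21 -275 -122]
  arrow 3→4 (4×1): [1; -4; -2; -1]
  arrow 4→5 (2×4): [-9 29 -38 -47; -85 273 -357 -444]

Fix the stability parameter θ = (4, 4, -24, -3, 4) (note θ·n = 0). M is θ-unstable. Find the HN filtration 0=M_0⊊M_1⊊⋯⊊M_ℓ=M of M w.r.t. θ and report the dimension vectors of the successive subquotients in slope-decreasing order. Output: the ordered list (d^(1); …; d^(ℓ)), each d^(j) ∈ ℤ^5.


Interval decomposition of M: I[1,1], I[1,2]^2, I[1,5], I[4,4]^2, I[4,5].
HN type (ℓ=3): μ^(1)=4; μ^(2)=-3; μ^(3)=-16/3

((3, 2, 0, 0, 2); (0, 0, 0, 4, 0); (1, 1, 1, 0, 0))


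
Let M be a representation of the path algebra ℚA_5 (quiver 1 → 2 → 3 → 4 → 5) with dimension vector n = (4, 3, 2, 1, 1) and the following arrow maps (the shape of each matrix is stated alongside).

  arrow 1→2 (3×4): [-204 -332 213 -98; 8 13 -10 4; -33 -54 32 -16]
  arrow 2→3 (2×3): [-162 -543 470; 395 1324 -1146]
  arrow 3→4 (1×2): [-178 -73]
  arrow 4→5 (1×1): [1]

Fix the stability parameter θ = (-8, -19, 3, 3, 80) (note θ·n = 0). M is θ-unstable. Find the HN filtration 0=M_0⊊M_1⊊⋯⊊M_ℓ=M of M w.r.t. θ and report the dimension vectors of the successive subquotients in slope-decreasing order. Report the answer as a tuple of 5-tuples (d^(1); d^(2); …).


Barcode: M ≅ I[1,1], I[1,2], I[1,3], I[1,5]. HN layers by μ_θ (4 steps, strictly decreasing):
  μ^(1)=80; μ^(2)=3; μ^(3)=-8; μ^(4)=-27/2

((0, 0, 0, 0, 1); (0, 0, 2, 1, 0); (1, 0, 0, 0, 0); (3, 3, 0, 0, 0))


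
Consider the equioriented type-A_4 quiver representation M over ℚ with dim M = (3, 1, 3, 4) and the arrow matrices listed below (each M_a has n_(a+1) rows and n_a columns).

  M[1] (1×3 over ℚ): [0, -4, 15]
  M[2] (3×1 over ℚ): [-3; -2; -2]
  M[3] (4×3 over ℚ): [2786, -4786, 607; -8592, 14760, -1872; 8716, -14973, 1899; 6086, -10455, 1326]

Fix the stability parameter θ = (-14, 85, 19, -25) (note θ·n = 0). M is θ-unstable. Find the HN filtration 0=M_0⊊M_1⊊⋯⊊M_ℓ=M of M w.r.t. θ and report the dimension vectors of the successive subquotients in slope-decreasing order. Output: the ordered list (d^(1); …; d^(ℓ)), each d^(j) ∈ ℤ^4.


Via rank(M_{q-1}∘⋯∘M_p): M ≅ I[1,1]^2, I[1,3], I[3,4]^2, I[4,4]^2.
μ_θ-semistable layers: μ^(1)=52; μ^(2)=-3; μ^(3)=-14; μ^(4)=-25

((0, 1, 1, 0); (0, 0, 2, 2); (3, 0, 0, 0); (0, 0, 0, 2))


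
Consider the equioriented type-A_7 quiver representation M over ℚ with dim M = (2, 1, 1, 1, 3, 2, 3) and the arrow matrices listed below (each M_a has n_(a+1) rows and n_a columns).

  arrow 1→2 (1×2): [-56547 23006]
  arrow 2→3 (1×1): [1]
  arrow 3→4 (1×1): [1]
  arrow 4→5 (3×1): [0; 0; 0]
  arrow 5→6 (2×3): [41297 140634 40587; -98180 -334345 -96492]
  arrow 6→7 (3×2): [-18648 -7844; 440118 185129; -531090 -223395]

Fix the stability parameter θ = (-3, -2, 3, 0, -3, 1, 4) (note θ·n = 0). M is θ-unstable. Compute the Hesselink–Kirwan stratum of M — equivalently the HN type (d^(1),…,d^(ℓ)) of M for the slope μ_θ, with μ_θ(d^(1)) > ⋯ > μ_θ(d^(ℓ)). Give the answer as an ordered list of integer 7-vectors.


Via rank(M_{q-1}∘⋯∘M_p): M ≅ I[1,1], I[1,4], I[5,5], I[5,6], I[5,7], I[7,7]^2.
μ_θ-semistable layers: μ^(1)=4; μ^(2)=3/2; μ^(3)=1; μ^(4)=-2; μ^(5)=-3

((0, 0, 0, 0, 0, 0, 3); (0, 0, 1, 1, 0, 0, 0); (0, 0, 0, 0, 0, 2, 0); (0, 1, 0, 0, 0, 0, 0); (2, 0, 0, 0, 3, 0, 0))


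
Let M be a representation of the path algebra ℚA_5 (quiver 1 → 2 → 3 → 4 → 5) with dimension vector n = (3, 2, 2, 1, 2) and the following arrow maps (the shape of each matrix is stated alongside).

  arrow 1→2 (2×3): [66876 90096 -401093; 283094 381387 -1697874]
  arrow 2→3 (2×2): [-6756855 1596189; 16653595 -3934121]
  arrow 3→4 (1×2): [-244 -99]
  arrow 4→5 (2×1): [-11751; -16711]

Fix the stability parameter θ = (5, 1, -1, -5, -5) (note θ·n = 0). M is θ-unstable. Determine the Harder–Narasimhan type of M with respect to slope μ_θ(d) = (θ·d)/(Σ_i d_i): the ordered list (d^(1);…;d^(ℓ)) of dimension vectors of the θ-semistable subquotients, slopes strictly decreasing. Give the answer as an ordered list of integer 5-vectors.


Via rank(M_{q-1}∘⋯∘M_p): M ≅ I[1,1], I[1,2], I[1,5], I[3,3], I[5,5].
μ_θ-semistable layers: μ^(1)=5; μ^(2)=3; μ^(3)=-1; μ^(4)=-5

((1, 0, 0, 0, 0); (1, 1, 0, 0, 0); (1, 1, 2, 1, 1); (0, 0, 0, 0, 1))


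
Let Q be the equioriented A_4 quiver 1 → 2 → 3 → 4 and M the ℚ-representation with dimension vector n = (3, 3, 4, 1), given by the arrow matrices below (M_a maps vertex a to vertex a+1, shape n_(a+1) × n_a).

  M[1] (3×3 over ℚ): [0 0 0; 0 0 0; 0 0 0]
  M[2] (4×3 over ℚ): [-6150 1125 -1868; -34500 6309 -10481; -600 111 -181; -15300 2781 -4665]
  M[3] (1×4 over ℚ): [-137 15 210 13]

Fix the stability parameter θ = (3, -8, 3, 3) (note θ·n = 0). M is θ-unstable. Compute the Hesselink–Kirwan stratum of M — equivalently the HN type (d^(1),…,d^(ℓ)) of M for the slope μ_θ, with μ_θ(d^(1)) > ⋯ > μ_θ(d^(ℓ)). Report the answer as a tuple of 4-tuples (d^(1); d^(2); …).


Via rank(M_{q-1}∘⋯∘M_p): M ≅ I[1,1]^3, I[2,2], I[2,3], I[2,4], I[3,3]^2.
μ_θ-semistable layers: μ^(1)=3; μ^(2)=-8

((3, 0, 4, 1); (0, 3, 0, 0))


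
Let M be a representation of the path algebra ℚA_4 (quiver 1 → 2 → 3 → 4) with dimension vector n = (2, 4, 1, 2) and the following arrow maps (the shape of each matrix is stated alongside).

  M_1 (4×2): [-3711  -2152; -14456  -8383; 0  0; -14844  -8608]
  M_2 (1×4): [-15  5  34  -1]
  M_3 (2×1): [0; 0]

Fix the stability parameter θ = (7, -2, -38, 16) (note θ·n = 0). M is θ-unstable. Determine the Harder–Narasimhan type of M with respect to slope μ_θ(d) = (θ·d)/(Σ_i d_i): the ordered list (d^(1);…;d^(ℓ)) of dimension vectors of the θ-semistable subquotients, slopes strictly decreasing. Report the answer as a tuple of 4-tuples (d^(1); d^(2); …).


Via rank(M_{q-1}∘⋯∘M_p): M ≅ I[1,2], I[1,3], I[2,2]^2, I[4,4]^2.
μ_θ-semistable layers: μ^(1)=16; μ^(2)=5/2; μ^(3)=-2; μ^(4)=-11

((0, 0, 0, 2); (1, 1, 0, 0); (0, 2, 0, 0); (1, 1, 1, 0))


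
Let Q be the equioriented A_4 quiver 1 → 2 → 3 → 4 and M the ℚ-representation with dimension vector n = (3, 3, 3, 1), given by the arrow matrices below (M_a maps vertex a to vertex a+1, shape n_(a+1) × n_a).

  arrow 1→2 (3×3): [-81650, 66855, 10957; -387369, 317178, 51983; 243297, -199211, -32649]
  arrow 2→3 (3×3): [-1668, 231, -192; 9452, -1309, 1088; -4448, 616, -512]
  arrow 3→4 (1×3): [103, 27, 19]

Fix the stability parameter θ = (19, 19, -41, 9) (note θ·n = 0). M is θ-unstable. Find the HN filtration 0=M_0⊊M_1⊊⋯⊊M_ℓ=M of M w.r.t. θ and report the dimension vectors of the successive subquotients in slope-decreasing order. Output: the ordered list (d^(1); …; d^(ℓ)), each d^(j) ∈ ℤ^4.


Barcode: M ≅ I[1,2]^2, I[1,4], I[3,3]^2. HN layers by μ_θ (4 steps, strictly decreasing):
  μ^(1)=19; μ^(2)=9; μ^(3)=-1; μ^(4)=-41

((2, 2, 0, 0); (0, 0, 0, 1); (1, 1, 1, 0); (0, 0, 2, 0))


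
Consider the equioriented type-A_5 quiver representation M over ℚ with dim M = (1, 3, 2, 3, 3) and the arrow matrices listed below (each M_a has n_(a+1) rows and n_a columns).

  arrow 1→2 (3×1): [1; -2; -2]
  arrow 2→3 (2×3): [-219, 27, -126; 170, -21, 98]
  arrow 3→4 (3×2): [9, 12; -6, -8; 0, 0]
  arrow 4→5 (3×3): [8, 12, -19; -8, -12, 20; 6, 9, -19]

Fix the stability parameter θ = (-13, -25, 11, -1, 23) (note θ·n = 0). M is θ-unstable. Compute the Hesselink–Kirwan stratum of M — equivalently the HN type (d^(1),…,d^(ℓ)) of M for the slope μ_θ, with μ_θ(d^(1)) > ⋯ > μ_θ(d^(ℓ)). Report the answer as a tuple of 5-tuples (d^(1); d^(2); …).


Via rank(M_{q-1}∘⋯∘M_p): M ≅ I[1,4], I[2,2], I[2,3], I[4,5]^2, I[5,5].
μ_θ-semistable layers: μ^(1)=23; μ^(2)=11; μ^(3)=5; μ^(4)=-1; μ^(5)=-19; μ^(6)=-25

((0, 0, 0, 0, 3); (0, 0, 1, 0, 0); (0, 0, 1, 1, 0); (0, 0, 0, 2, 0); (1, 1, 0, 0, 0); (0, 2, 0, 0, 0))


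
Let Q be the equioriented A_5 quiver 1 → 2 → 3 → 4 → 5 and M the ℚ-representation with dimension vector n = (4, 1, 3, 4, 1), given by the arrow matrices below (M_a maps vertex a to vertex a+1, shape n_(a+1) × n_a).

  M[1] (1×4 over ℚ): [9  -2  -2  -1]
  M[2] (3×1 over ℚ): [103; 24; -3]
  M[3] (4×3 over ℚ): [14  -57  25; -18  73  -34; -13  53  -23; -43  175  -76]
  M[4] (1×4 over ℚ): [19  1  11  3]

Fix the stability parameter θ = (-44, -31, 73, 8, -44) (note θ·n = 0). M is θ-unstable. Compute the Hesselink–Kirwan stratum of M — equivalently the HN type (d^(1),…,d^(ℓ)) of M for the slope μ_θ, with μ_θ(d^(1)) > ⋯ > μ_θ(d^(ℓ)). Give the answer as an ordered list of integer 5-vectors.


Via rank(M_{q-1}∘⋯∘M_p): M ≅ I[1,1]^3, I[1,4], I[3,4], I[3,5], I[4,4].
μ_θ-semistable layers: μ^(1)=81/2; μ^(2)=37/3; μ^(3)=8; μ^(4)=-31; μ^(5)=-44

((0, 0, 2, 2, 0); (0, 0, 1, 1, 1); (0, 0, 0, 1, 0); (0, 1, 0, 0, 0); (4, 0, 0, 0, 0))


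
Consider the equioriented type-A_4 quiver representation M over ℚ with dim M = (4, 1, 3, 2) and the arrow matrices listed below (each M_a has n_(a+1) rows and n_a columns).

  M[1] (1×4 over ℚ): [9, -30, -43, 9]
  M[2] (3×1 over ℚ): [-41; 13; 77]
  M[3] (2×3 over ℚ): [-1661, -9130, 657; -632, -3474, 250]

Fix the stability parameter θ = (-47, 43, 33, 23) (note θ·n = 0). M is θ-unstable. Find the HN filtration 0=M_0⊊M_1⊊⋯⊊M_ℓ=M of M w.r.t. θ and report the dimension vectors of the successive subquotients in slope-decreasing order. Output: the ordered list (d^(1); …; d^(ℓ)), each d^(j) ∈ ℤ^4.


Interval decomposition of M: I[1,1]^3, I[1,3], I[3,4]^2.
HN type (ℓ=3): μ^(1)=38; μ^(2)=28; μ^(3)=-47

((0, 1, 1, 0); (0, 0, 2, 2); (4, 0, 0, 0))


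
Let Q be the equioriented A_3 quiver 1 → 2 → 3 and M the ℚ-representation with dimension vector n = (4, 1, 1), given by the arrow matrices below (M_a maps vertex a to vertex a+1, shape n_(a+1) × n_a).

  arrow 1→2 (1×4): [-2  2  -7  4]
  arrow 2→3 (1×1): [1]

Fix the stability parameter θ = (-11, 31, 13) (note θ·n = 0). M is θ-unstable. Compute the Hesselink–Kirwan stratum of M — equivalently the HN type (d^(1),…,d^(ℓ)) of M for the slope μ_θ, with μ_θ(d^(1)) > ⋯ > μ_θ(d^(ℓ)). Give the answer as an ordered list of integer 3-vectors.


Barcode: M ≅ I[1,1]^3, I[1,3]. HN layers by μ_θ (2 steps, strictly decreasing):
  μ^(1)=22; μ^(2)=-11

((0, 1, 1); (4, 0, 0))


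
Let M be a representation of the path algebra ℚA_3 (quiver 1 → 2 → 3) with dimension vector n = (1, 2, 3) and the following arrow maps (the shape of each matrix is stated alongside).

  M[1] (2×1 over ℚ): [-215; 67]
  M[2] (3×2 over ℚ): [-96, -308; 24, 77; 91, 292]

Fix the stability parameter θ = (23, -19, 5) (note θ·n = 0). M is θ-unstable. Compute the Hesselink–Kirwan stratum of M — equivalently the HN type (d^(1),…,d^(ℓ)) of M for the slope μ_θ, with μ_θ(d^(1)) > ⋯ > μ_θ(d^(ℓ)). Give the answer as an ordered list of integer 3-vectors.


Interval decomposition of M: I[1,3], I[2,3], I[3,3].
HN type (ℓ=3): μ^(1)=5; μ^(2)=2; μ^(3)=-19

((0, 0, 3); (1, 1, 0); (0, 1, 0))


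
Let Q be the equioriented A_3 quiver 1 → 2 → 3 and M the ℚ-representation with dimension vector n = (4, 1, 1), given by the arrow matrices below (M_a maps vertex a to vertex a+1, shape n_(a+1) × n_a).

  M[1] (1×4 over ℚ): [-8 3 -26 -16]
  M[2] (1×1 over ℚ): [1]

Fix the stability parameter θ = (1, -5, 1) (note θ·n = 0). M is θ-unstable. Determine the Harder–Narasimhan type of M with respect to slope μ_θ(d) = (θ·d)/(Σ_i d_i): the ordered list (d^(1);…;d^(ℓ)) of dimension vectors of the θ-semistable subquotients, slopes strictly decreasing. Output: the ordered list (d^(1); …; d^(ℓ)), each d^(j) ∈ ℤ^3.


Barcode: M ≅ I[1,1]^3, I[1,3]. HN layers by μ_θ (2 steps, strictly decreasing):
  μ^(1)=1; μ^(2)=-2

((3, 0, 1); (1, 1, 0))


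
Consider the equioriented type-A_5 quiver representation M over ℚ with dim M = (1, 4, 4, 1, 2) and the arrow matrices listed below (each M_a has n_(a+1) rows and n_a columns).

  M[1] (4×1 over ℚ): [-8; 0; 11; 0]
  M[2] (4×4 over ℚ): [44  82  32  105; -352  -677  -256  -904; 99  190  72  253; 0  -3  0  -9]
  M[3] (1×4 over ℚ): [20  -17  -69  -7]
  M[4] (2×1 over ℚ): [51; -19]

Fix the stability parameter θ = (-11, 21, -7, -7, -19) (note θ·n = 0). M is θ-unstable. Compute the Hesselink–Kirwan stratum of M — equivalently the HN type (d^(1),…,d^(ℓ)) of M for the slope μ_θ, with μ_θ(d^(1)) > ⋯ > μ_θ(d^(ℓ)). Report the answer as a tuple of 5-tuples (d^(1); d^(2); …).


Interval decomposition of M: I[1,2], I[2,3]^2, I[2,5], I[3,3], I[5,5].
HN type (ℓ=6): μ^(1)=21; μ^(2)=7; μ^(3)=-3; μ^(4)=-7; μ^(5)=-11; μ^(6)=-19

((0, 1, 0, 0, 0); (0, 2, 2, 0, 0); (0, 1, 1, 1, 1); (0, 0, 1, 0, 0); (1, 0, 0, 0, 0); (0, 0, 0, 0, 1))


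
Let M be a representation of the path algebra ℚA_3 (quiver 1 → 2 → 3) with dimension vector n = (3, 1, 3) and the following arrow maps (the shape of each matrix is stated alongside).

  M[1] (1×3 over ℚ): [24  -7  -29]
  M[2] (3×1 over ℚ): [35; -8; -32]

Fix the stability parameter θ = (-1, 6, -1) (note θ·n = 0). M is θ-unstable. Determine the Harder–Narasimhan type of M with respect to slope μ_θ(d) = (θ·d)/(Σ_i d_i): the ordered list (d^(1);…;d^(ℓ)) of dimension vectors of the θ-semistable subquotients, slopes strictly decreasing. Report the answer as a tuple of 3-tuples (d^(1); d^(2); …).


Interval decomposition of M: I[1,1]^2, I[1,3], I[3,3]^2.
HN type (ℓ=2): μ^(1)=5/2; μ^(2)=-1

((0, 1, 1); (3, 0, 2))


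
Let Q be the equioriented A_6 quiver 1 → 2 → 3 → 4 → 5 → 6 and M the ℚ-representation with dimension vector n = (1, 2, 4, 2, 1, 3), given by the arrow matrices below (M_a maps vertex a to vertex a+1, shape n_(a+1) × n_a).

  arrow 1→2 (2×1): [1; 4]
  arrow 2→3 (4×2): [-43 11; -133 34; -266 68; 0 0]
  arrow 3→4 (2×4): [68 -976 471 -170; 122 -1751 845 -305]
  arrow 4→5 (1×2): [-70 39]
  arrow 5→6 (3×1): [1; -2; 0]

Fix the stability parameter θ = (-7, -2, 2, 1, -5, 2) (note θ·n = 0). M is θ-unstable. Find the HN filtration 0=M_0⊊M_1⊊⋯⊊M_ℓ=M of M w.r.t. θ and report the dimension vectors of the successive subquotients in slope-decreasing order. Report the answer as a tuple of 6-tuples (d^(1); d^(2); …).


Barcode: M ≅ I[1,6], I[2,3], I[3,3], I[3,4], I[6,6]^2. HN layers by μ_θ (5 steps, strictly decreasing):
  μ^(1)=2; μ^(2)=3/2; μ^(3)=-2/3; μ^(4)=-2; μ^(5)=-7

((0, 0, 2, 0, 0, 3); (0, 0, 1, 1, 0, 0); (0, 0, 1, 1, 1, 0); (0, 2, 0, 0, 0, 0); (1, 0, 0, 0, 0, 0))


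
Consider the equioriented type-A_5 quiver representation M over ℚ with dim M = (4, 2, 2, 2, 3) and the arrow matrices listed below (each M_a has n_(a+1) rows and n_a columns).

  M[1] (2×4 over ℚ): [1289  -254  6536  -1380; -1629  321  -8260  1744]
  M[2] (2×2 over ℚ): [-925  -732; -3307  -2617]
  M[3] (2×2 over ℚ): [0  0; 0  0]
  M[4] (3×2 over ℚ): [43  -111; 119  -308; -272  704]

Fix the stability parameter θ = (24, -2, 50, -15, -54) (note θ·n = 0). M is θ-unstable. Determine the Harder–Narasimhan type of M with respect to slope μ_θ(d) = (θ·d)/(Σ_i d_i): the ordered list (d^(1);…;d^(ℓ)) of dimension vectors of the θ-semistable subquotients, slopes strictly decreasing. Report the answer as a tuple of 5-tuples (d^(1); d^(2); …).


Via rank(M_{q-1}∘⋯∘M_p): M ≅ I[1,1]^2, I[1,3]^2, I[4,5]^2, I[5,5].
μ_θ-semistable layers: μ^(1)=50; μ^(2)=24; μ^(3)=11; μ^(4)=-69/2; μ^(5)=-54

((0, 0, 2, 0, 0); (2, 0, 0, 0, 0); (2, 2, 0, 0, 0); (0, 0, 0, 2, 2); (0, 0, 0, 0, 1))


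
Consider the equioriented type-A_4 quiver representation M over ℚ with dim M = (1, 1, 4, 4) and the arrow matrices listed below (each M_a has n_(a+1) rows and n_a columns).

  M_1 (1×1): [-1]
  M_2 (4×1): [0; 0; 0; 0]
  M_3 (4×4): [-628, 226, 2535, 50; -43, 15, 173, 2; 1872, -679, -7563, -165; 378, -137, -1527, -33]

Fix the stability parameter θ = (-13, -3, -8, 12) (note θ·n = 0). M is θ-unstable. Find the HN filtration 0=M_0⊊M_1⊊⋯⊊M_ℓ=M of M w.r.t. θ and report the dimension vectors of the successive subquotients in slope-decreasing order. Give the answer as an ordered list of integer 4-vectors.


Interval decomposition of M: I[1,2], I[3,3], I[3,4]^3, I[4,4].
HN type (ℓ=4): μ^(1)=12; μ^(2)=-3; μ^(3)=-8; μ^(4)=-13

((0, 0, 0, 4); (0, 1, 0, 0); (0, 0, 4, 0); (1, 0, 0, 0))


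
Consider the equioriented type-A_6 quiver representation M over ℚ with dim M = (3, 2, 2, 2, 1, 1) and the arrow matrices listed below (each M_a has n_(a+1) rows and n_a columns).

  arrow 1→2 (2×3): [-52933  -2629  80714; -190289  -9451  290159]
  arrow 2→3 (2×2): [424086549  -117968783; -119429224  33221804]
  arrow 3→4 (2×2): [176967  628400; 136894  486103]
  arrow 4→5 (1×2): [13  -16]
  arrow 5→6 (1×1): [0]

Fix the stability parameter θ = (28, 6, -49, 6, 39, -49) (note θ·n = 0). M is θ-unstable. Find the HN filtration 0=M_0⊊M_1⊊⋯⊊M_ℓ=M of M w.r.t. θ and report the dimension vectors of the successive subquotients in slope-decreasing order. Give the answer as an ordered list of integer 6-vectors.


Interval decomposition of M: I[1,1], I[1,4], I[1,5], I[6,6].
HN type (ℓ=5): μ^(1)=39; μ^(2)=28; μ^(3)=6; μ^(4)=-5; μ^(5)=-49

((0, 0, 0, 0, 1, 0); (1, 0, 0, 0, 0, 0); (0, 0, 0, 2, 0, 0); (2, 2, 2, 0, 0, 0); (0, 0, 0, 0, 0, 1))


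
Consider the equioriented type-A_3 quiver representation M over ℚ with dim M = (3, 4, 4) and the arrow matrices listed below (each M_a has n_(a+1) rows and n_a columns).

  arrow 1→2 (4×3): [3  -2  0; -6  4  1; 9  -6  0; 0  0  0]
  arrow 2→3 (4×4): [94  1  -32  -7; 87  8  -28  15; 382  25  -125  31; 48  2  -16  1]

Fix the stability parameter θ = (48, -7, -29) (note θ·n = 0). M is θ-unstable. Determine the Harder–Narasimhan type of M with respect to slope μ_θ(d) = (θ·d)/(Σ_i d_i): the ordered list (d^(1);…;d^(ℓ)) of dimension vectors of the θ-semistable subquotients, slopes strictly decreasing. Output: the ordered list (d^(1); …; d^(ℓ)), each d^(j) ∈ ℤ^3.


Barcode: M ≅ I[1,1], I[1,3]^2, I[2,3]^2. HN layers by μ_θ (3 steps, strictly decreasing):
  μ^(1)=48; μ^(2)=4; μ^(3)=-18

((1, 0, 0); (2, 2, 2); (0, 2, 2))


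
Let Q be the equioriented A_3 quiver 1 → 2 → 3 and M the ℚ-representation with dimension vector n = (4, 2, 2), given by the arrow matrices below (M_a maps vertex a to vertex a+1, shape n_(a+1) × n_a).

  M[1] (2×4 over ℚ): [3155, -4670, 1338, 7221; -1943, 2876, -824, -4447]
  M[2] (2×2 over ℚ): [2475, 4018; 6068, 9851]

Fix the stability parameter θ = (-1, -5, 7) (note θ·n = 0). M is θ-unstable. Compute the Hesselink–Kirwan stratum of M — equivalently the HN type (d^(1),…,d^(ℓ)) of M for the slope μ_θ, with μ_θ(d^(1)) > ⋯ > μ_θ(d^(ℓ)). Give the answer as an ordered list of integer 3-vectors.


Interval decomposition of M: I[1,1]^2, I[1,3]^2.
HN type (ℓ=3): μ^(1)=7; μ^(2)=-1; μ^(3)=-3

((0, 0, 2); (2, 0, 0); (2, 2, 0))


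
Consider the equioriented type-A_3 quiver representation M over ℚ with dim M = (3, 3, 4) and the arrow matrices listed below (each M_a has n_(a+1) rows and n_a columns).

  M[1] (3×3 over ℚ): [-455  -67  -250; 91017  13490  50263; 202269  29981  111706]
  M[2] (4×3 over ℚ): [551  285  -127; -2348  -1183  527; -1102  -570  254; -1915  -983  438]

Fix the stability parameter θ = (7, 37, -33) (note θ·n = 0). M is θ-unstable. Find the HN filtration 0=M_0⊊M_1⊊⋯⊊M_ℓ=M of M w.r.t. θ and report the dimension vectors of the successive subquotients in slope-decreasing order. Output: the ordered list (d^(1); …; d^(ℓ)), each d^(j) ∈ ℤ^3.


Barcode: M ≅ I[1,1], I[1,3]^2, I[2,3], I[3,3]. HN layers by μ_θ (4 steps, strictly decreasing):
  μ^(1)=7; μ^(2)=11/3; μ^(3)=2; μ^(4)=-33

((1, 0, 0); (2, 2, 2); (0, 1, 1); (0, 0, 1))


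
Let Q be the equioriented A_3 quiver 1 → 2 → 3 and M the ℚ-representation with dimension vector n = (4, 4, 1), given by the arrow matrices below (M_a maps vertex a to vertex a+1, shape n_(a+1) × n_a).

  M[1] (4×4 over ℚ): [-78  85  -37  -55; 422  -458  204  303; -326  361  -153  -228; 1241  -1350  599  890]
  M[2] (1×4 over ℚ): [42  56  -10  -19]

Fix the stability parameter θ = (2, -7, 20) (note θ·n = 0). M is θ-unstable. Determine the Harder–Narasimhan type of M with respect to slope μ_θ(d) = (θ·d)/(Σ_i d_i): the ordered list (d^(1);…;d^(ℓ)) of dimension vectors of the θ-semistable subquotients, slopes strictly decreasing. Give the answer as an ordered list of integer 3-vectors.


Barcode: M ≅ I[1,1], I[1,2]^2, I[1,3], I[2,2]. HN layers by μ_θ (4 steps, strictly decreasing):
  μ^(1)=20; μ^(2)=2; μ^(3)=-5/2; μ^(4)=-7

((0, 0, 1); (1, 0, 0); (3, 3, 0); (0, 1, 0))


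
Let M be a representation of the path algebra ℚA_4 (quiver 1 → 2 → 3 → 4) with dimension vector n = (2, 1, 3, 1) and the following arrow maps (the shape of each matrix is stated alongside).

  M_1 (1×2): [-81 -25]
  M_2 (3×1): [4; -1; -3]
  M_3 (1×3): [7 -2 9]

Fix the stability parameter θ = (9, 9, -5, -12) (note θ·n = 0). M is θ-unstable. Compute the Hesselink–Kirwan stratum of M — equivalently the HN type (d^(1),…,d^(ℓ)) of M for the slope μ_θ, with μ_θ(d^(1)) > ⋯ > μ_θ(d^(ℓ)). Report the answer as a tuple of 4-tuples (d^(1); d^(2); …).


Via rank(M_{q-1}∘⋯∘M_p): M ≅ I[1,1], I[1,4], I[3,3]^2.
μ_θ-semistable layers: μ^(1)=9; μ^(2)=1/4; μ^(3)=-5

((1, 0, 0, 0); (1, 1, 1, 1); (0, 0, 2, 0))


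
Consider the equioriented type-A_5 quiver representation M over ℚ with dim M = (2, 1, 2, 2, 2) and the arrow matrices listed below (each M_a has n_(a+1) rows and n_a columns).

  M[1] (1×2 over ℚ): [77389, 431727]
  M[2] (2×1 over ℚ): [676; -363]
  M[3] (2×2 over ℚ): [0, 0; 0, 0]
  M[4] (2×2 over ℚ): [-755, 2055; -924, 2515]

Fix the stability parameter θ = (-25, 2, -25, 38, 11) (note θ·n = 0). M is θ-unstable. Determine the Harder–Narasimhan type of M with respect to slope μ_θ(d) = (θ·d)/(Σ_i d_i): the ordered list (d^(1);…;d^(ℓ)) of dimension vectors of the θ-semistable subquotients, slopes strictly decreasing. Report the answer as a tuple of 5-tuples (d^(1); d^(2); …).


Interval decomposition of M: I[1,1], I[1,3], I[3,3], I[4,5]^2.
HN type (ℓ=3): μ^(1)=49/2; μ^(2)=-23/2; μ^(3)=-25

((0, 0, 0, 2, 2); (0, 1, 1, 0, 0); (2, 0, 1, 0, 0))
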